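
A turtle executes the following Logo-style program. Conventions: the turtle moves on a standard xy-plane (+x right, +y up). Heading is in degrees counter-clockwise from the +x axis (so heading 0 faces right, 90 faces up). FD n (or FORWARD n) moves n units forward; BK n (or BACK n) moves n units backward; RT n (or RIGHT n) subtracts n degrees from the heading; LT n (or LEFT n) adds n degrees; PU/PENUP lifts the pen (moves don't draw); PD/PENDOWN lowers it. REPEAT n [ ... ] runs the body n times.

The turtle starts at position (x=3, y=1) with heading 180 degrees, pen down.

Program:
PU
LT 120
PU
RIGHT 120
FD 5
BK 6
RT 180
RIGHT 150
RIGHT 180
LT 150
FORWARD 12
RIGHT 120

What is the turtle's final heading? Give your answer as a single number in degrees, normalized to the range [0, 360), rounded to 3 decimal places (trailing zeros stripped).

Executing turtle program step by step:
Start: pos=(3,1), heading=180, pen down
PU: pen up
LT 120: heading 180 -> 300
PU: pen up
RT 120: heading 300 -> 180
FD 5: (3,1) -> (-2,1) [heading=180, move]
BK 6: (-2,1) -> (4,1) [heading=180, move]
RT 180: heading 180 -> 0
RT 150: heading 0 -> 210
RT 180: heading 210 -> 30
LT 150: heading 30 -> 180
FD 12: (4,1) -> (-8,1) [heading=180, move]
RT 120: heading 180 -> 60
Final: pos=(-8,1), heading=60, 0 segment(s) drawn

Answer: 60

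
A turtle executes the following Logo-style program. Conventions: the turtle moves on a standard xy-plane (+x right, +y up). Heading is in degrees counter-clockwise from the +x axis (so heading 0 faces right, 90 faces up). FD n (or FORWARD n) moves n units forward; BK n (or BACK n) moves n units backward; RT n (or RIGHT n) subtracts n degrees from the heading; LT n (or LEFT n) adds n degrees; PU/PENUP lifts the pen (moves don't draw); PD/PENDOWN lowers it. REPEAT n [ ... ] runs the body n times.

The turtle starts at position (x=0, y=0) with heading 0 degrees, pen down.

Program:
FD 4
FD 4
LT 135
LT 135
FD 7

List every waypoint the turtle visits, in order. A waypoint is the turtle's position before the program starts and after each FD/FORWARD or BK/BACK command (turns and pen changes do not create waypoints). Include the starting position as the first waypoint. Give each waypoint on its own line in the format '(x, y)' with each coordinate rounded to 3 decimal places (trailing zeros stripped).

Answer: (0, 0)
(4, 0)
(8, 0)
(8, -7)

Derivation:
Executing turtle program step by step:
Start: pos=(0,0), heading=0, pen down
FD 4: (0,0) -> (4,0) [heading=0, draw]
FD 4: (4,0) -> (8,0) [heading=0, draw]
LT 135: heading 0 -> 135
LT 135: heading 135 -> 270
FD 7: (8,0) -> (8,-7) [heading=270, draw]
Final: pos=(8,-7), heading=270, 3 segment(s) drawn
Waypoints (4 total):
(0, 0)
(4, 0)
(8, 0)
(8, -7)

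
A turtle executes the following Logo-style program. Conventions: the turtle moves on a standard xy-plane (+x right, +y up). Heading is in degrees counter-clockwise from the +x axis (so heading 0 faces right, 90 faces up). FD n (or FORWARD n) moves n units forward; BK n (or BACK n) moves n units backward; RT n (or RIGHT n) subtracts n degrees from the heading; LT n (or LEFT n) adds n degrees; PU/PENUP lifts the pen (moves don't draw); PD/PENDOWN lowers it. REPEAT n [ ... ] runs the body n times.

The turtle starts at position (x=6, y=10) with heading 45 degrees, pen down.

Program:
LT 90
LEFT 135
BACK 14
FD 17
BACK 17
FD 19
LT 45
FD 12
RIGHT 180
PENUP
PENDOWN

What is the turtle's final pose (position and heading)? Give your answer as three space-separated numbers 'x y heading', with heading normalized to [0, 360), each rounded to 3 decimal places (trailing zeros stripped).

Executing turtle program step by step:
Start: pos=(6,10), heading=45, pen down
LT 90: heading 45 -> 135
LT 135: heading 135 -> 270
BK 14: (6,10) -> (6,24) [heading=270, draw]
FD 17: (6,24) -> (6,7) [heading=270, draw]
BK 17: (6,7) -> (6,24) [heading=270, draw]
FD 19: (6,24) -> (6,5) [heading=270, draw]
LT 45: heading 270 -> 315
FD 12: (6,5) -> (14.485,-3.485) [heading=315, draw]
RT 180: heading 315 -> 135
PU: pen up
PD: pen down
Final: pos=(14.485,-3.485), heading=135, 5 segment(s) drawn

Answer: 14.485 -3.485 135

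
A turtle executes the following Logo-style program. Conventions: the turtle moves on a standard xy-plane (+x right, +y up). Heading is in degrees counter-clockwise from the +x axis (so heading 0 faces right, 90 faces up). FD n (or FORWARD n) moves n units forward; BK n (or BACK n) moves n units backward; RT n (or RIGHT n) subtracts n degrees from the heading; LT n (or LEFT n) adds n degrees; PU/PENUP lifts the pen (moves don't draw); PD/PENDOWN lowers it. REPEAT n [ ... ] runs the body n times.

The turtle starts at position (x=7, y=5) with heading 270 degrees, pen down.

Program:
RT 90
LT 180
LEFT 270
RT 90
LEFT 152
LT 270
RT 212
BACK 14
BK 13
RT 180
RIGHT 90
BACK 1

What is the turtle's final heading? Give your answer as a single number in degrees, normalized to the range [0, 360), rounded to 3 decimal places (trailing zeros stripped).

Answer: 120

Derivation:
Executing turtle program step by step:
Start: pos=(7,5), heading=270, pen down
RT 90: heading 270 -> 180
LT 180: heading 180 -> 0
LT 270: heading 0 -> 270
RT 90: heading 270 -> 180
LT 152: heading 180 -> 332
LT 270: heading 332 -> 242
RT 212: heading 242 -> 30
BK 14: (7,5) -> (-5.124,-2) [heading=30, draw]
BK 13: (-5.124,-2) -> (-16.383,-8.5) [heading=30, draw]
RT 180: heading 30 -> 210
RT 90: heading 210 -> 120
BK 1: (-16.383,-8.5) -> (-15.883,-9.366) [heading=120, draw]
Final: pos=(-15.883,-9.366), heading=120, 3 segment(s) drawn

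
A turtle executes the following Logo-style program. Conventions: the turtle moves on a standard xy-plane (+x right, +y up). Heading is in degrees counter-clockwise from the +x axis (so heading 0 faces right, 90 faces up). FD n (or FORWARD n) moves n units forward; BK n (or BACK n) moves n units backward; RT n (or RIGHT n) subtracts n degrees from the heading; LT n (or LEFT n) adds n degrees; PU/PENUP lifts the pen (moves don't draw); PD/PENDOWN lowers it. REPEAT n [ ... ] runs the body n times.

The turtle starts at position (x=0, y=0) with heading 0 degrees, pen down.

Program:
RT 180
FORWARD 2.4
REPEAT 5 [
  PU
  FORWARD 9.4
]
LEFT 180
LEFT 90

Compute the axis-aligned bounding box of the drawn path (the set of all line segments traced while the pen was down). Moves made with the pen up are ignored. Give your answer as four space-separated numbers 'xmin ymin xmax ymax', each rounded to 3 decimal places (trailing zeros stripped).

Answer: -2.4 0 0 0

Derivation:
Executing turtle program step by step:
Start: pos=(0,0), heading=0, pen down
RT 180: heading 0 -> 180
FD 2.4: (0,0) -> (-2.4,0) [heading=180, draw]
REPEAT 5 [
  -- iteration 1/5 --
  PU: pen up
  FD 9.4: (-2.4,0) -> (-11.8,0) [heading=180, move]
  -- iteration 2/5 --
  PU: pen up
  FD 9.4: (-11.8,0) -> (-21.2,0) [heading=180, move]
  -- iteration 3/5 --
  PU: pen up
  FD 9.4: (-21.2,0) -> (-30.6,0) [heading=180, move]
  -- iteration 4/5 --
  PU: pen up
  FD 9.4: (-30.6,0) -> (-40,0) [heading=180, move]
  -- iteration 5/5 --
  PU: pen up
  FD 9.4: (-40,0) -> (-49.4,0) [heading=180, move]
]
LT 180: heading 180 -> 0
LT 90: heading 0 -> 90
Final: pos=(-49.4,0), heading=90, 1 segment(s) drawn

Segment endpoints: x in {-2.4, 0}, y in {0, 0}
xmin=-2.4, ymin=0, xmax=0, ymax=0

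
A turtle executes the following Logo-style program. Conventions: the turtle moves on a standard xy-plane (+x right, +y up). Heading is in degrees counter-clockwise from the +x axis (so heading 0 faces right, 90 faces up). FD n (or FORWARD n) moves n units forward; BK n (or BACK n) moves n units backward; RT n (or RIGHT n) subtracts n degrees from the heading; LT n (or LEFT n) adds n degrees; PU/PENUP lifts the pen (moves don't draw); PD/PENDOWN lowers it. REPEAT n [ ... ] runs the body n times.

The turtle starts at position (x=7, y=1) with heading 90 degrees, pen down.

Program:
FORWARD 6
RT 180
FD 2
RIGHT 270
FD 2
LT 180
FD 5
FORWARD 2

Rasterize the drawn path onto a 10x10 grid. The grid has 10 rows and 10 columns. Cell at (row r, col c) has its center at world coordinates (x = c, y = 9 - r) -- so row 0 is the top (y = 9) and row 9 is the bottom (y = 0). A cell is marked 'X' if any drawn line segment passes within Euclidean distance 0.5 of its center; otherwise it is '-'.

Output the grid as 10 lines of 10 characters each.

Segment 0: (7,1) -> (7,7)
Segment 1: (7,7) -> (7,5)
Segment 2: (7,5) -> (9,5)
Segment 3: (9,5) -> (4,5)
Segment 4: (4,5) -> (2,5)

Answer: ----------
----------
-------X--
-------X--
--XXXXXXXX
-------X--
-------X--
-------X--
-------X--
----------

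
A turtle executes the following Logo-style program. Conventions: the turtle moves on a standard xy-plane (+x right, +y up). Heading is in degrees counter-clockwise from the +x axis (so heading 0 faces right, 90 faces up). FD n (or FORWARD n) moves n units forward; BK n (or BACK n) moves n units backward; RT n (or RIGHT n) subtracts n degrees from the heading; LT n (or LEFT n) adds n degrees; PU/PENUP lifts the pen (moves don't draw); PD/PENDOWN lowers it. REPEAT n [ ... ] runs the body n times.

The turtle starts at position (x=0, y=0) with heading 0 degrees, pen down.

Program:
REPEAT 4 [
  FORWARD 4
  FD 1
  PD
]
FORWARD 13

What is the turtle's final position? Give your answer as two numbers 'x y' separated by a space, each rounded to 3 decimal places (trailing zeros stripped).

Executing turtle program step by step:
Start: pos=(0,0), heading=0, pen down
REPEAT 4 [
  -- iteration 1/4 --
  FD 4: (0,0) -> (4,0) [heading=0, draw]
  FD 1: (4,0) -> (5,0) [heading=0, draw]
  PD: pen down
  -- iteration 2/4 --
  FD 4: (5,0) -> (9,0) [heading=0, draw]
  FD 1: (9,0) -> (10,0) [heading=0, draw]
  PD: pen down
  -- iteration 3/4 --
  FD 4: (10,0) -> (14,0) [heading=0, draw]
  FD 1: (14,0) -> (15,0) [heading=0, draw]
  PD: pen down
  -- iteration 4/4 --
  FD 4: (15,0) -> (19,0) [heading=0, draw]
  FD 1: (19,0) -> (20,0) [heading=0, draw]
  PD: pen down
]
FD 13: (20,0) -> (33,0) [heading=0, draw]
Final: pos=(33,0), heading=0, 9 segment(s) drawn

Answer: 33 0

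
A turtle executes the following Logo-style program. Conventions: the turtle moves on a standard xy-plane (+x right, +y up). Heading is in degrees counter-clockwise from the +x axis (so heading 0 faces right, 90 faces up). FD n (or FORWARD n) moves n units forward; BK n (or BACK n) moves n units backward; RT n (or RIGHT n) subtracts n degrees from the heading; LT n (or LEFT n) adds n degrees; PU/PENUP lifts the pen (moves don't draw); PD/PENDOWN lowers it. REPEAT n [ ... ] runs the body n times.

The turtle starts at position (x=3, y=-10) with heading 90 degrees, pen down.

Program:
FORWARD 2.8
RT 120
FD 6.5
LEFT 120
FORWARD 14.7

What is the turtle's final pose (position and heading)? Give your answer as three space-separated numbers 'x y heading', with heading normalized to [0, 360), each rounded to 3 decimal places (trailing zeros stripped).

Executing turtle program step by step:
Start: pos=(3,-10), heading=90, pen down
FD 2.8: (3,-10) -> (3,-7.2) [heading=90, draw]
RT 120: heading 90 -> 330
FD 6.5: (3,-7.2) -> (8.629,-10.45) [heading=330, draw]
LT 120: heading 330 -> 90
FD 14.7: (8.629,-10.45) -> (8.629,4.25) [heading=90, draw]
Final: pos=(8.629,4.25), heading=90, 3 segment(s) drawn

Answer: 8.629 4.25 90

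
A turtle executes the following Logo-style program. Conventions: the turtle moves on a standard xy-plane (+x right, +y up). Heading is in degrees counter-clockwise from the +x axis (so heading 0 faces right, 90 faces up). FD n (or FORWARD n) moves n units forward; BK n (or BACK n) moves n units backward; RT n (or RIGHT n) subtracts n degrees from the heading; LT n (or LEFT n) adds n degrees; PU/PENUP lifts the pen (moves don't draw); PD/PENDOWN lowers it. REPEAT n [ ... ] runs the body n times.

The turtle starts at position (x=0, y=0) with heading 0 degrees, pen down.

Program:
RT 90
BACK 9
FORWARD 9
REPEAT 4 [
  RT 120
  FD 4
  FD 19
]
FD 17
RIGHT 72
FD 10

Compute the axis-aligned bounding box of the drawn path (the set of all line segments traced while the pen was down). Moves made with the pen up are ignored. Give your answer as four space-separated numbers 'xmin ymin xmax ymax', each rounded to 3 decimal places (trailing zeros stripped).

Executing turtle program step by step:
Start: pos=(0,0), heading=0, pen down
RT 90: heading 0 -> 270
BK 9: (0,0) -> (0,9) [heading=270, draw]
FD 9: (0,9) -> (0,0) [heading=270, draw]
REPEAT 4 [
  -- iteration 1/4 --
  RT 120: heading 270 -> 150
  FD 4: (0,0) -> (-3.464,2) [heading=150, draw]
  FD 19: (-3.464,2) -> (-19.919,11.5) [heading=150, draw]
  -- iteration 2/4 --
  RT 120: heading 150 -> 30
  FD 4: (-19.919,11.5) -> (-16.454,13.5) [heading=30, draw]
  FD 19: (-16.454,13.5) -> (0,23) [heading=30, draw]
  -- iteration 3/4 --
  RT 120: heading 30 -> 270
  FD 4: (0,23) -> (0,19) [heading=270, draw]
  FD 19: (0,19) -> (0,0) [heading=270, draw]
  -- iteration 4/4 --
  RT 120: heading 270 -> 150
  FD 4: (0,0) -> (-3.464,2) [heading=150, draw]
  FD 19: (-3.464,2) -> (-19.919,11.5) [heading=150, draw]
]
FD 17: (-19.919,11.5) -> (-34.641,20) [heading=150, draw]
RT 72: heading 150 -> 78
FD 10: (-34.641,20) -> (-32.562,29.781) [heading=78, draw]
Final: pos=(-32.562,29.781), heading=78, 12 segment(s) drawn

Segment endpoints: x in {-34.641, -32.562, -19.919, -19.919, -16.454, -3.464, -3.464, 0, 0, 0, 0, 0}, y in {0, 0, 2, 2, 9, 11.5, 11.5, 13.5, 19, 20, 23, 29.781}
xmin=-34.641, ymin=0, xmax=0, ymax=29.781

Answer: -34.641 0 0 29.781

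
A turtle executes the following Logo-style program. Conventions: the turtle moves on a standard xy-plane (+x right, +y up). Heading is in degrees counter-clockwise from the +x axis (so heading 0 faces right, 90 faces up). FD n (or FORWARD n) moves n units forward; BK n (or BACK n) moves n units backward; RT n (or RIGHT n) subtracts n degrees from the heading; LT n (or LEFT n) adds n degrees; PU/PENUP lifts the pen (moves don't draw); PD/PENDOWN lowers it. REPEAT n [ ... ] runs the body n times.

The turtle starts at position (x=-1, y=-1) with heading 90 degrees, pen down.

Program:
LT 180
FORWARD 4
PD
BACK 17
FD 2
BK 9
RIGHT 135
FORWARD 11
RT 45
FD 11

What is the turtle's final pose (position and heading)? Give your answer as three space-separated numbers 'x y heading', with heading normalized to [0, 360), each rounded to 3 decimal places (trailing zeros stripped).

Answer: -8.778 37.778 90

Derivation:
Executing turtle program step by step:
Start: pos=(-1,-1), heading=90, pen down
LT 180: heading 90 -> 270
FD 4: (-1,-1) -> (-1,-5) [heading=270, draw]
PD: pen down
BK 17: (-1,-5) -> (-1,12) [heading=270, draw]
FD 2: (-1,12) -> (-1,10) [heading=270, draw]
BK 9: (-1,10) -> (-1,19) [heading=270, draw]
RT 135: heading 270 -> 135
FD 11: (-1,19) -> (-8.778,26.778) [heading=135, draw]
RT 45: heading 135 -> 90
FD 11: (-8.778,26.778) -> (-8.778,37.778) [heading=90, draw]
Final: pos=(-8.778,37.778), heading=90, 6 segment(s) drawn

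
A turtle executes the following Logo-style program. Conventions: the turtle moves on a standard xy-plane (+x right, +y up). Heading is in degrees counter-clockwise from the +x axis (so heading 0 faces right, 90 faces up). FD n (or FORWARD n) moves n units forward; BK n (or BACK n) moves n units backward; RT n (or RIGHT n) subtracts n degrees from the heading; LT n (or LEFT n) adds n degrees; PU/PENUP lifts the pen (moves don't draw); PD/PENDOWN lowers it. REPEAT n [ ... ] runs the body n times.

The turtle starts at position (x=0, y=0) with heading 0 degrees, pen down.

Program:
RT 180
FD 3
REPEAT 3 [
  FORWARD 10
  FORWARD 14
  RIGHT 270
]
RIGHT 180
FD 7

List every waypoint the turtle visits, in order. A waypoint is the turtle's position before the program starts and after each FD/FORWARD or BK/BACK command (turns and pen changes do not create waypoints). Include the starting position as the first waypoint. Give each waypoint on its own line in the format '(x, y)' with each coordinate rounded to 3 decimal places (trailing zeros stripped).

Answer: (0, 0)
(-3, 0)
(-13, 0)
(-27, 0)
(-27, -10)
(-27, -24)
(-17, -24)
(-3, -24)
(-3, -31)

Derivation:
Executing turtle program step by step:
Start: pos=(0,0), heading=0, pen down
RT 180: heading 0 -> 180
FD 3: (0,0) -> (-3,0) [heading=180, draw]
REPEAT 3 [
  -- iteration 1/3 --
  FD 10: (-3,0) -> (-13,0) [heading=180, draw]
  FD 14: (-13,0) -> (-27,0) [heading=180, draw]
  RT 270: heading 180 -> 270
  -- iteration 2/3 --
  FD 10: (-27,0) -> (-27,-10) [heading=270, draw]
  FD 14: (-27,-10) -> (-27,-24) [heading=270, draw]
  RT 270: heading 270 -> 0
  -- iteration 3/3 --
  FD 10: (-27,-24) -> (-17,-24) [heading=0, draw]
  FD 14: (-17,-24) -> (-3,-24) [heading=0, draw]
  RT 270: heading 0 -> 90
]
RT 180: heading 90 -> 270
FD 7: (-3,-24) -> (-3,-31) [heading=270, draw]
Final: pos=(-3,-31), heading=270, 8 segment(s) drawn
Waypoints (9 total):
(0, 0)
(-3, 0)
(-13, 0)
(-27, 0)
(-27, -10)
(-27, -24)
(-17, -24)
(-3, -24)
(-3, -31)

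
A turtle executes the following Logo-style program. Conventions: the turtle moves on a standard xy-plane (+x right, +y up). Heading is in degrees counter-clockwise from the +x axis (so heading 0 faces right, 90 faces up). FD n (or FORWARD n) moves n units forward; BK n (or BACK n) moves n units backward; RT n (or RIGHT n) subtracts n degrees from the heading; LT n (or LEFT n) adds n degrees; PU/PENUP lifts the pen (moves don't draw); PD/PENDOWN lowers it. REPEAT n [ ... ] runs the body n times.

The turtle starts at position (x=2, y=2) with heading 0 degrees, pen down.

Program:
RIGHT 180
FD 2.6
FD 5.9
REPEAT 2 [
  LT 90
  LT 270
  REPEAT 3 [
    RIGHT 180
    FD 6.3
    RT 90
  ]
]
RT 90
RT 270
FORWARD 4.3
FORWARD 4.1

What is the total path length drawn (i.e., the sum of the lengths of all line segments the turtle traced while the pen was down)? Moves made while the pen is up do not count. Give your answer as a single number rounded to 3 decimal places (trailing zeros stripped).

Answer: 54.7

Derivation:
Executing turtle program step by step:
Start: pos=(2,2), heading=0, pen down
RT 180: heading 0 -> 180
FD 2.6: (2,2) -> (-0.6,2) [heading=180, draw]
FD 5.9: (-0.6,2) -> (-6.5,2) [heading=180, draw]
REPEAT 2 [
  -- iteration 1/2 --
  LT 90: heading 180 -> 270
  LT 270: heading 270 -> 180
  REPEAT 3 [
    -- iteration 1/3 --
    RT 180: heading 180 -> 0
    FD 6.3: (-6.5,2) -> (-0.2,2) [heading=0, draw]
    RT 90: heading 0 -> 270
    -- iteration 2/3 --
    RT 180: heading 270 -> 90
    FD 6.3: (-0.2,2) -> (-0.2,8.3) [heading=90, draw]
    RT 90: heading 90 -> 0
    -- iteration 3/3 --
    RT 180: heading 0 -> 180
    FD 6.3: (-0.2,8.3) -> (-6.5,8.3) [heading=180, draw]
    RT 90: heading 180 -> 90
  ]
  -- iteration 2/2 --
  LT 90: heading 90 -> 180
  LT 270: heading 180 -> 90
  REPEAT 3 [
    -- iteration 1/3 --
    RT 180: heading 90 -> 270
    FD 6.3: (-6.5,8.3) -> (-6.5,2) [heading=270, draw]
    RT 90: heading 270 -> 180
    -- iteration 2/3 --
    RT 180: heading 180 -> 0
    FD 6.3: (-6.5,2) -> (-0.2,2) [heading=0, draw]
    RT 90: heading 0 -> 270
    -- iteration 3/3 --
    RT 180: heading 270 -> 90
    FD 6.3: (-0.2,2) -> (-0.2,8.3) [heading=90, draw]
    RT 90: heading 90 -> 0
  ]
]
RT 90: heading 0 -> 270
RT 270: heading 270 -> 0
FD 4.3: (-0.2,8.3) -> (4.1,8.3) [heading=0, draw]
FD 4.1: (4.1,8.3) -> (8.2,8.3) [heading=0, draw]
Final: pos=(8.2,8.3), heading=0, 10 segment(s) drawn

Segment lengths:
  seg 1: (2,2) -> (-0.6,2), length = 2.6
  seg 2: (-0.6,2) -> (-6.5,2), length = 5.9
  seg 3: (-6.5,2) -> (-0.2,2), length = 6.3
  seg 4: (-0.2,2) -> (-0.2,8.3), length = 6.3
  seg 5: (-0.2,8.3) -> (-6.5,8.3), length = 6.3
  seg 6: (-6.5,8.3) -> (-6.5,2), length = 6.3
  seg 7: (-6.5,2) -> (-0.2,2), length = 6.3
  seg 8: (-0.2,2) -> (-0.2,8.3), length = 6.3
  seg 9: (-0.2,8.3) -> (4.1,8.3), length = 4.3
  seg 10: (4.1,8.3) -> (8.2,8.3), length = 4.1
Total = 54.7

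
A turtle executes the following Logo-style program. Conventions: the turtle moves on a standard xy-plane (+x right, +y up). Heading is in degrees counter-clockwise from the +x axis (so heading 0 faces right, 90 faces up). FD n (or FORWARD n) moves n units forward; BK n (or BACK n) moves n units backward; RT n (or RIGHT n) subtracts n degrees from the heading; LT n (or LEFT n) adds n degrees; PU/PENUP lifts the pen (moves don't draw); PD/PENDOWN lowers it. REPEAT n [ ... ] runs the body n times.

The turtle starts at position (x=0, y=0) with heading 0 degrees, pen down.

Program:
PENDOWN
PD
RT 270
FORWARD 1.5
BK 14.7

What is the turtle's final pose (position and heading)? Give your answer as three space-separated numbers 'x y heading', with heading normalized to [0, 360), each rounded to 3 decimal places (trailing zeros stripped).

Executing turtle program step by step:
Start: pos=(0,0), heading=0, pen down
PD: pen down
PD: pen down
RT 270: heading 0 -> 90
FD 1.5: (0,0) -> (0,1.5) [heading=90, draw]
BK 14.7: (0,1.5) -> (0,-13.2) [heading=90, draw]
Final: pos=(0,-13.2), heading=90, 2 segment(s) drawn

Answer: 0 -13.2 90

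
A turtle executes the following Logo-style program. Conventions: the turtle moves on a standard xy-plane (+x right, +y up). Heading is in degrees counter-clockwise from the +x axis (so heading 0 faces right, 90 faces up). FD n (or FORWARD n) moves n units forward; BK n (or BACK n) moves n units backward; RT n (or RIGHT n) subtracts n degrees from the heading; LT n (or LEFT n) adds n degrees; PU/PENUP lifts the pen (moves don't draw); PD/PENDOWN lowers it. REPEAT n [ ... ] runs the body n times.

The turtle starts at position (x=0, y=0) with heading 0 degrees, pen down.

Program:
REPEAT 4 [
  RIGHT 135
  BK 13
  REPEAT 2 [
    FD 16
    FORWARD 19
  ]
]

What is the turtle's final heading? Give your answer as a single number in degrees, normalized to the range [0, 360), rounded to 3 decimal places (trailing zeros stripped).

Answer: 180

Derivation:
Executing turtle program step by step:
Start: pos=(0,0), heading=0, pen down
REPEAT 4 [
  -- iteration 1/4 --
  RT 135: heading 0 -> 225
  BK 13: (0,0) -> (9.192,9.192) [heading=225, draw]
  REPEAT 2 [
    -- iteration 1/2 --
    FD 16: (9.192,9.192) -> (-2.121,-2.121) [heading=225, draw]
    FD 19: (-2.121,-2.121) -> (-15.556,-15.556) [heading=225, draw]
    -- iteration 2/2 --
    FD 16: (-15.556,-15.556) -> (-26.87,-26.87) [heading=225, draw]
    FD 19: (-26.87,-26.87) -> (-40.305,-40.305) [heading=225, draw]
  ]
  -- iteration 2/4 --
  RT 135: heading 225 -> 90
  BK 13: (-40.305,-40.305) -> (-40.305,-53.305) [heading=90, draw]
  REPEAT 2 [
    -- iteration 1/2 --
    FD 16: (-40.305,-53.305) -> (-40.305,-37.305) [heading=90, draw]
    FD 19: (-40.305,-37.305) -> (-40.305,-18.305) [heading=90, draw]
    -- iteration 2/2 --
    FD 16: (-40.305,-18.305) -> (-40.305,-2.305) [heading=90, draw]
    FD 19: (-40.305,-2.305) -> (-40.305,16.695) [heading=90, draw]
  ]
  -- iteration 3/4 --
  RT 135: heading 90 -> 315
  BK 13: (-40.305,16.695) -> (-49.497,25.887) [heading=315, draw]
  REPEAT 2 [
    -- iteration 1/2 --
    FD 16: (-49.497,25.887) -> (-38.184,14.574) [heading=315, draw]
    FD 19: (-38.184,14.574) -> (-24.749,1.139) [heading=315, draw]
    -- iteration 2/2 --
    FD 16: (-24.749,1.139) -> (-13.435,-10.175) [heading=315, draw]
    FD 19: (-13.435,-10.175) -> (0,-23.61) [heading=315, draw]
  ]
  -- iteration 4/4 --
  RT 135: heading 315 -> 180
  BK 13: (0,-23.61) -> (13,-23.61) [heading=180, draw]
  REPEAT 2 [
    -- iteration 1/2 --
    FD 16: (13,-23.61) -> (-3,-23.61) [heading=180, draw]
    FD 19: (-3,-23.61) -> (-22,-23.61) [heading=180, draw]
    -- iteration 2/2 --
    FD 16: (-22,-23.61) -> (-38,-23.61) [heading=180, draw]
    FD 19: (-38,-23.61) -> (-57,-23.61) [heading=180, draw]
  ]
]
Final: pos=(-57,-23.61), heading=180, 20 segment(s) drawn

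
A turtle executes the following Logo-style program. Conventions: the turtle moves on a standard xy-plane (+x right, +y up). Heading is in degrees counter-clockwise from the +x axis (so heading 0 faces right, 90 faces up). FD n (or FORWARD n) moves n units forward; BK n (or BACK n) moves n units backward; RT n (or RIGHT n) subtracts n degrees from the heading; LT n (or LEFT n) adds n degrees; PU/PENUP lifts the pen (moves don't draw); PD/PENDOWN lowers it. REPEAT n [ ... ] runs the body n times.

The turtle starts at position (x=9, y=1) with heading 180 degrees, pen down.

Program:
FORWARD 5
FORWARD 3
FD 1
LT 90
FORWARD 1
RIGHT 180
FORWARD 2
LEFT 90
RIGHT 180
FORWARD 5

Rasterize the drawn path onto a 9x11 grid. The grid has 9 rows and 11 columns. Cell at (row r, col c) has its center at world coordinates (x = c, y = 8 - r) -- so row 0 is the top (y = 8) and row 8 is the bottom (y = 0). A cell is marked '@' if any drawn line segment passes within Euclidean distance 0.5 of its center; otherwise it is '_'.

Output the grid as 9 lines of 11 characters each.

Answer: ___________
___________
___________
___________
___________
___________
@@@@@@_____
@@@@@@@@@@_
@__________

Derivation:
Segment 0: (9,1) -> (4,1)
Segment 1: (4,1) -> (1,1)
Segment 2: (1,1) -> (0,1)
Segment 3: (0,1) -> (-0,0)
Segment 4: (-0,0) -> (-0,2)
Segment 5: (-0,2) -> (5,2)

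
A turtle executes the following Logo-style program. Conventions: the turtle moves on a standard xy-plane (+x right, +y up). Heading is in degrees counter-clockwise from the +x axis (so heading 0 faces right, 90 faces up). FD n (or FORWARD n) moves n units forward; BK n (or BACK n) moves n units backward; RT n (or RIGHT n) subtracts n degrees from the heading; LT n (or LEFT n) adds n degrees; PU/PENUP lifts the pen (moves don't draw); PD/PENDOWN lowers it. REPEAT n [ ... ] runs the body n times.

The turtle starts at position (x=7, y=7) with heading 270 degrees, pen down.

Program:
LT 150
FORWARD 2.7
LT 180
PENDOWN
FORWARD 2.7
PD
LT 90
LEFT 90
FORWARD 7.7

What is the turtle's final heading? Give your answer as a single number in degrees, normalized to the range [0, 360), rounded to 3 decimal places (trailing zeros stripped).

Executing turtle program step by step:
Start: pos=(7,7), heading=270, pen down
LT 150: heading 270 -> 60
FD 2.7: (7,7) -> (8.35,9.338) [heading=60, draw]
LT 180: heading 60 -> 240
PD: pen down
FD 2.7: (8.35,9.338) -> (7,7) [heading=240, draw]
PD: pen down
LT 90: heading 240 -> 330
LT 90: heading 330 -> 60
FD 7.7: (7,7) -> (10.85,13.668) [heading=60, draw]
Final: pos=(10.85,13.668), heading=60, 3 segment(s) drawn

Answer: 60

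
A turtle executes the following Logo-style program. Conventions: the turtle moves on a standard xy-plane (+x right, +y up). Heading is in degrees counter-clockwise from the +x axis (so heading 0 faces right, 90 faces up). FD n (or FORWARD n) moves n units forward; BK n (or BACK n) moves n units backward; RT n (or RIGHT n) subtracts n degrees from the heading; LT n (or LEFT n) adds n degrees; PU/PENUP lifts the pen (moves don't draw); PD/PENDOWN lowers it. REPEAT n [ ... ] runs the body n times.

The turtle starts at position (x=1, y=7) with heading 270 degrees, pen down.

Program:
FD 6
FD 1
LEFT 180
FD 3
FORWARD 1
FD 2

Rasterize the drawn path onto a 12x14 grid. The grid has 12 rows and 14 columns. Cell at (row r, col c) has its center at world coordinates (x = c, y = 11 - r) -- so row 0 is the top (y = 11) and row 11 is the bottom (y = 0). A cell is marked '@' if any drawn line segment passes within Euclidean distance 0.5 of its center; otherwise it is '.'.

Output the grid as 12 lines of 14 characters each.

Segment 0: (1,7) -> (1,1)
Segment 1: (1,1) -> (1,0)
Segment 2: (1,0) -> (1,3)
Segment 3: (1,3) -> (1,4)
Segment 4: (1,4) -> (1,6)

Answer: ..............
..............
..............
..............
.@............
.@............
.@............
.@............
.@............
.@............
.@............
.@............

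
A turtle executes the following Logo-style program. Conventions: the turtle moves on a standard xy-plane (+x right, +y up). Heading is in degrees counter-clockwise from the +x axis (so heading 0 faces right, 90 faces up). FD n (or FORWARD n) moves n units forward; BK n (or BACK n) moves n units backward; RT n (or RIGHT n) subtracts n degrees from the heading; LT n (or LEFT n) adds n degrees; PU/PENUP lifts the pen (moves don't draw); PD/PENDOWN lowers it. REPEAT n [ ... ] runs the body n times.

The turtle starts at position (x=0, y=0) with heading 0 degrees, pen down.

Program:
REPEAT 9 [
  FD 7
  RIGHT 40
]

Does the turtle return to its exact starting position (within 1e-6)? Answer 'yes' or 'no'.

Executing turtle program step by step:
Start: pos=(0,0), heading=0, pen down
REPEAT 9 [
  -- iteration 1/9 --
  FD 7: (0,0) -> (7,0) [heading=0, draw]
  RT 40: heading 0 -> 320
  -- iteration 2/9 --
  FD 7: (7,0) -> (12.362,-4.5) [heading=320, draw]
  RT 40: heading 320 -> 280
  -- iteration 3/9 --
  FD 7: (12.362,-4.5) -> (13.578,-11.393) [heading=280, draw]
  RT 40: heading 280 -> 240
  -- iteration 4/9 --
  FD 7: (13.578,-11.393) -> (10.078,-17.455) [heading=240, draw]
  RT 40: heading 240 -> 200
  -- iteration 5/9 --
  FD 7: (10.078,-17.455) -> (3.5,-19.849) [heading=200, draw]
  RT 40: heading 200 -> 160
  -- iteration 6/9 --
  FD 7: (3.5,-19.849) -> (-3.078,-17.455) [heading=160, draw]
  RT 40: heading 160 -> 120
  -- iteration 7/9 --
  FD 7: (-3.078,-17.455) -> (-6.578,-11.393) [heading=120, draw]
  RT 40: heading 120 -> 80
  -- iteration 8/9 --
  FD 7: (-6.578,-11.393) -> (-5.362,-4.5) [heading=80, draw]
  RT 40: heading 80 -> 40
  -- iteration 9/9 --
  FD 7: (-5.362,-4.5) -> (0,0) [heading=40, draw]
  RT 40: heading 40 -> 0
]
Final: pos=(0,0), heading=0, 9 segment(s) drawn

Start position: (0, 0)
Final position: (0, 0)
Distance = 0; < 1e-6 -> CLOSED

Answer: yes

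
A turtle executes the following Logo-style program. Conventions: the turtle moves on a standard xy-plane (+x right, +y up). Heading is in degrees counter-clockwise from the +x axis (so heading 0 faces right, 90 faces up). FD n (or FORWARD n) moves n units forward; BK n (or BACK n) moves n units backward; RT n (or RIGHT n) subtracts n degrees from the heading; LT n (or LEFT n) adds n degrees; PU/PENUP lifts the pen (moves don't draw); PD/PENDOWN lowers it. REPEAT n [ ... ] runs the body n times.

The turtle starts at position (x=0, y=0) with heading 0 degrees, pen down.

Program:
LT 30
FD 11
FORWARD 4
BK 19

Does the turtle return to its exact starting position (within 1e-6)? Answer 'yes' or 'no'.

Answer: no

Derivation:
Executing turtle program step by step:
Start: pos=(0,0), heading=0, pen down
LT 30: heading 0 -> 30
FD 11: (0,0) -> (9.526,5.5) [heading=30, draw]
FD 4: (9.526,5.5) -> (12.99,7.5) [heading=30, draw]
BK 19: (12.99,7.5) -> (-3.464,-2) [heading=30, draw]
Final: pos=(-3.464,-2), heading=30, 3 segment(s) drawn

Start position: (0, 0)
Final position: (-3.464, -2)
Distance = 4; >= 1e-6 -> NOT closed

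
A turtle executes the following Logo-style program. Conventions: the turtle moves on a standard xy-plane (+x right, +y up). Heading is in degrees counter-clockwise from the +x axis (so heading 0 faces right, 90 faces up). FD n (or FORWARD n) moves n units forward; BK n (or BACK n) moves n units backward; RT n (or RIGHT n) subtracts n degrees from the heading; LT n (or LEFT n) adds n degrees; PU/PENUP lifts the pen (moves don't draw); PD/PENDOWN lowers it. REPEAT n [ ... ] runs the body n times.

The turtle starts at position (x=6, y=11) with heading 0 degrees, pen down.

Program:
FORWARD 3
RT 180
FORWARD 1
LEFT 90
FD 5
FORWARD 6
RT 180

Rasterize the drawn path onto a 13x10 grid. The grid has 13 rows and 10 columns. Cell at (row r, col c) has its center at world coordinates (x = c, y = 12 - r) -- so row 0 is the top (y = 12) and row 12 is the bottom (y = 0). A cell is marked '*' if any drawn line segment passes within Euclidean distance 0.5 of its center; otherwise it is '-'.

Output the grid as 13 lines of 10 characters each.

Answer: ----------
------****
--------*-
--------*-
--------*-
--------*-
--------*-
--------*-
--------*-
--------*-
--------*-
--------*-
--------*-

Derivation:
Segment 0: (6,11) -> (9,11)
Segment 1: (9,11) -> (8,11)
Segment 2: (8,11) -> (8,6)
Segment 3: (8,6) -> (8,0)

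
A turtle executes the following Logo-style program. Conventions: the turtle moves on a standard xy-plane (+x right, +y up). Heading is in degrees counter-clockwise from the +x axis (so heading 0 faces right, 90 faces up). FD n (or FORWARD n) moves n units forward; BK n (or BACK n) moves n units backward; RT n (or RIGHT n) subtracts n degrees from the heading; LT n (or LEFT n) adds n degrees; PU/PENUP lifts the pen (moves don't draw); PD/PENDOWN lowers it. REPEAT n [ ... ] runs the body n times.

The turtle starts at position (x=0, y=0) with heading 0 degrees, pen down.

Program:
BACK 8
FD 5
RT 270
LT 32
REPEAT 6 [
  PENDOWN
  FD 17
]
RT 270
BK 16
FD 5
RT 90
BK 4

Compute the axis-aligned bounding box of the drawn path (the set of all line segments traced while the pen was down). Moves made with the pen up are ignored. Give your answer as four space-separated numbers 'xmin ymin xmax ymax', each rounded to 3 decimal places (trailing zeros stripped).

Answer: -57.052 0 0 94.98

Derivation:
Executing turtle program step by step:
Start: pos=(0,0), heading=0, pen down
BK 8: (0,0) -> (-8,0) [heading=0, draw]
FD 5: (-8,0) -> (-3,0) [heading=0, draw]
RT 270: heading 0 -> 90
LT 32: heading 90 -> 122
REPEAT 6 [
  -- iteration 1/6 --
  PD: pen down
  FD 17: (-3,0) -> (-12.009,14.417) [heading=122, draw]
  -- iteration 2/6 --
  PD: pen down
  FD 17: (-12.009,14.417) -> (-21.017,28.834) [heading=122, draw]
  -- iteration 3/6 --
  PD: pen down
  FD 17: (-21.017,28.834) -> (-30.026,43.25) [heading=122, draw]
  -- iteration 4/6 --
  PD: pen down
  FD 17: (-30.026,43.25) -> (-39.035,57.667) [heading=122, draw]
  -- iteration 5/6 --
  PD: pen down
  FD 17: (-39.035,57.667) -> (-48.043,72.084) [heading=122, draw]
  -- iteration 6/6 --
  PD: pen down
  FD 17: (-48.043,72.084) -> (-57.052,86.501) [heading=122, draw]
]
RT 270: heading 122 -> 212
BK 16: (-57.052,86.501) -> (-43.483,94.98) [heading=212, draw]
FD 5: (-43.483,94.98) -> (-47.723,92.33) [heading=212, draw]
RT 90: heading 212 -> 122
BK 4: (-47.723,92.33) -> (-45.604,88.938) [heading=122, draw]
Final: pos=(-45.604,88.938), heading=122, 11 segment(s) drawn

Segment endpoints: x in {-57.052, -48.043, -47.723, -45.604, -43.483, -39.035, -30.026, -21.017, -12.009, -8, -3, 0}, y in {0, 14.417, 28.834, 43.25, 57.667, 72.084, 86.501, 88.938, 92.33, 94.98}
xmin=-57.052, ymin=0, xmax=0, ymax=94.98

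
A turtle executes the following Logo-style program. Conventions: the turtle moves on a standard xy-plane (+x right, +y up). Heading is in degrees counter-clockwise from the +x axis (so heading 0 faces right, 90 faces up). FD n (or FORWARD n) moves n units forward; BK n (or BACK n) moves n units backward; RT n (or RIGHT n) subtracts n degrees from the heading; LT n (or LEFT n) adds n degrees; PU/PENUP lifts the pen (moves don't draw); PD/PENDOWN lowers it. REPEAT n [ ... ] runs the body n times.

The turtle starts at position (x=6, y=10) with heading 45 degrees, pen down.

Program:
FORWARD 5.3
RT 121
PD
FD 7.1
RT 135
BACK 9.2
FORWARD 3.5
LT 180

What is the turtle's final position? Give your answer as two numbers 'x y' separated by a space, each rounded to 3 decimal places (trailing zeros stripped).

Executing turtle program step by step:
Start: pos=(6,10), heading=45, pen down
FD 5.3: (6,10) -> (9.748,13.748) [heading=45, draw]
RT 121: heading 45 -> 284
PD: pen down
FD 7.1: (9.748,13.748) -> (11.465,6.859) [heading=284, draw]
RT 135: heading 284 -> 149
BK 9.2: (11.465,6.859) -> (19.351,2.12) [heading=149, draw]
FD 3.5: (19.351,2.12) -> (16.351,3.923) [heading=149, draw]
LT 180: heading 149 -> 329
Final: pos=(16.351,3.923), heading=329, 4 segment(s) drawn

Answer: 16.351 3.923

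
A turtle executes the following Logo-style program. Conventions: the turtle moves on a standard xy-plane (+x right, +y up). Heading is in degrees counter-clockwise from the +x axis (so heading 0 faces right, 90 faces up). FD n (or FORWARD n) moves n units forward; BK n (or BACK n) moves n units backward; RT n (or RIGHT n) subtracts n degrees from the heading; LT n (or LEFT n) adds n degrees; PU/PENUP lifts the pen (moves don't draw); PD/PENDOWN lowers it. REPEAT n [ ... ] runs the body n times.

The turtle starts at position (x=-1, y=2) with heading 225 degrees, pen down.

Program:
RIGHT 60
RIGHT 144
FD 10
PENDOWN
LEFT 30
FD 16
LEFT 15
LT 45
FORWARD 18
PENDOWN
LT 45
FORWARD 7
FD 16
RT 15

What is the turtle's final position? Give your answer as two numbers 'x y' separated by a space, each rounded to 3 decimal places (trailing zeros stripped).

Executing turtle program step by step:
Start: pos=(-1,2), heading=225, pen down
RT 60: heading 225 -> 165
RT 144: heading 165 -> 21
FD 10: (-1,2) -> (8.336,5.584) [heading=21, draw]
PD: pen down
LT 30: heading 21 -> 51
FD 16: (8.336,5.584) -> (18.405,18.018) [heading=51, draw]
LT 15: heading 51 -> 66
LT 45: heading 66 -> 111
FD 18: (18.405,18.018) -> (11.954,34.822) [heading=111, draw]
PD: pen down
LT 45: heading 111 -> 156
FD 7: (11.954,34.822) -> (5.559,37.67) [heading=156, draw]
FD 16: (5.559,37.67) -> (-9.057,44.177) [heading=156, draw]
RT 15: heading 156 -> 141
Final: pos=(-9.057,44.177), heading=141, 5 segment(s) drawn

Answer: -9.057 44.177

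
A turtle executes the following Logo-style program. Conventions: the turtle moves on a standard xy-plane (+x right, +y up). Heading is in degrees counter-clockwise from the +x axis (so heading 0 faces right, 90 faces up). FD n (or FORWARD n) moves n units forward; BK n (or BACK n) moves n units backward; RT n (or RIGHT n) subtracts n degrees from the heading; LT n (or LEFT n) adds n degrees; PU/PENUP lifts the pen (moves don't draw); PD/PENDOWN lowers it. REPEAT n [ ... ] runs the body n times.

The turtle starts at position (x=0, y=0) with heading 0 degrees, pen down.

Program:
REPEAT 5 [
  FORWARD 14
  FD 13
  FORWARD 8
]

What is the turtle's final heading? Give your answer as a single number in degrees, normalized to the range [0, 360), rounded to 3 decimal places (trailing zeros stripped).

Answer: 0

Derivation:
Executing turtle program step by step:
Start: pos=(0,0), heading=0, pen down
REPEAT 5 [
  -- iteration 1/5 --
  FD 14: (0,0) -> (14,0) [heading=0, draw]
  FD 13: (14,0) -> (27,0) [heading=0, draw]
  FD 8: (27,0) -> (35,0) [heading=0, draw]
  -- iteration 2/5 --
  FD 14: (35,0) -> (49,0) [heading=0, draw]
  FD 13: (49,0) -> (62,0) [heading=0, draw]
  FD 8: (62,0) -> (70,0) [heading=0, draw]
  -- iteration 3/5 --
  FD 14: (70,0) -> (84,0) [heading=0, draw]
  FD 13: (84,0) -> (97,0) [heading=0, draw]
  FD 8: (97,0) -> (105,0) [heading=0, draw]
  -- iteration 4/5 --
  FD 14: (105,0) -> (119,0) [heading=0, draw]
  FD 13: (119,0) -> (132,0) [heading=0, draw]
  FD 8: (132,0) -> (140,0) [heading=0, draw]
  -- iteration 5/5 --
  FD 14: (140,0) -> (154,0) [heading=0, draw]
  FD 13: (154,0) -> (167,0) [heading=0, draw]
  FD 8: (167,0) -> (175,0) [heading=0, draw]
]
Final: pos=(175,0), heading=0, 15 segment(s) drawn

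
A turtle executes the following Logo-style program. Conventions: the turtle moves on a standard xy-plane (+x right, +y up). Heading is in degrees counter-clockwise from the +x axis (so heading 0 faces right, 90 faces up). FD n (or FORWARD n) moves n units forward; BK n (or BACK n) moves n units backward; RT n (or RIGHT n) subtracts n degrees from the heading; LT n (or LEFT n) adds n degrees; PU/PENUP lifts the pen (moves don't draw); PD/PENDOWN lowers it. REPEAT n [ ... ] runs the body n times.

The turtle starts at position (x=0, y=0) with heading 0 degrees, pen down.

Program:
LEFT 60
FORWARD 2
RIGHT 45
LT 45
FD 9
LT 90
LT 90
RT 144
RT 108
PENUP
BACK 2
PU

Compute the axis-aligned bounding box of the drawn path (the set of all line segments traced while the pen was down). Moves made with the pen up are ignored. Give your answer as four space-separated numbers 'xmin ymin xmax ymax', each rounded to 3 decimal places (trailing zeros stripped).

Answer: 0 0 5.5 9.526

Derivation:
Executing turtle program step by step:
Start: pos=(0,0), heading=0, pen down
LT 60: heading 0 -> 60
FD 2: (0,0) -> (1,1.732) [heading=60, draw]
RT 45: heading 60 -> 15
LT 45: heading 15 -> 60
FD 9: (1,1.732) -> (5.5,9.526) [heading=60, draw]
LT 90: heading 60 -> 150
LT 90: heading 150 -> 240
RT 144: heading 240 -> 96
RT 108: heading 96 -> 348
PU: pen up
BK 2: (5.5,9.526) -> (3.544,9.942) [heading=348, move]
PU: pen up
Final: pos=(3.544,9.942), heading=348, 2 segment(s) drawn

Segment endpoints: x in {0, 1, 5.5}, y in {0, 1.732, 9.526}
xmin=0, ymin=0, xmax=5.5, ymax=9.526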